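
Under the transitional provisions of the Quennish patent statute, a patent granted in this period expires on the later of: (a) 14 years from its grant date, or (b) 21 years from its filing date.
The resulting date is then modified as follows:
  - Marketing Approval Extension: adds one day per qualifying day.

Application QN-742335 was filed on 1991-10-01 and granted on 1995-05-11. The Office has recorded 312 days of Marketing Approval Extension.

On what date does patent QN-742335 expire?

2013-08-09

(a) grant + 14 years → 11 May 2009.
(b) filing + 21 years → 1 October 2012.
Later of the two: 1 October 2012.
Marketing Approval Extension: +312 days → 9 August 2013.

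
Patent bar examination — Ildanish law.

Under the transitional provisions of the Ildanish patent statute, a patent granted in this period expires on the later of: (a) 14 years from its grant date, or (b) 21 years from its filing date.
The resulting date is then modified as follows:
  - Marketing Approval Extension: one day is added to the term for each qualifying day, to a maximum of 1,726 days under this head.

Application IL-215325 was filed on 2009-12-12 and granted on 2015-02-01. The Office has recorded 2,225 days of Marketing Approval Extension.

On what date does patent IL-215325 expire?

(a) grant + 14 years → 1 February 2029.
(b) filing + 21 years → 12 December 2030.
Later of the two: 12 December 2030.
Marketing Approval Extension: 2225 days claimed exceeds the 1726-day cap, so +1726 days → 3 September 2035.

2035-09-03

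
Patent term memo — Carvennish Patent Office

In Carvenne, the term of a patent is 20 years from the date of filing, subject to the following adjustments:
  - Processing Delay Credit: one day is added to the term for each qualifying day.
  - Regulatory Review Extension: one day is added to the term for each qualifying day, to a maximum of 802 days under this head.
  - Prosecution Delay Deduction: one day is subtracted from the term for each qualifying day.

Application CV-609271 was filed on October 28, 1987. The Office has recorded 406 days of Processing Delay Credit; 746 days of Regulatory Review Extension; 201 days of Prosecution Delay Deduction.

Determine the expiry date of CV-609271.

June 5, 2010

Base term: filing date + 20 years → 28 October 2007.
Processing Delay Credit: +406 days → 7 December 2008.
Regulatory Review Extension: 746 days (within the 802-day cap) → +746 days → 23 December 2010.
Prosecution Delay Deduction: −201 days → 5 June 2010.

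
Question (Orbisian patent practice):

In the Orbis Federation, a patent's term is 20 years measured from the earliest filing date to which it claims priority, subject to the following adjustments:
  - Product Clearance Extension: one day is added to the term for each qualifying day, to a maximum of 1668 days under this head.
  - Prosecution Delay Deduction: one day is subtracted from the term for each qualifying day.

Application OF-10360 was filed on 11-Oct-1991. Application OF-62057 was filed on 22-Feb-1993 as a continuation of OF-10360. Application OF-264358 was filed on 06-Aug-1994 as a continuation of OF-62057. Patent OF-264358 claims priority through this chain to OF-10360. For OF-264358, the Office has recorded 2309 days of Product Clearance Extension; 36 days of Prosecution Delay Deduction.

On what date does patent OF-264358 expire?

2016-03-30

Earliest priority filing: 11 October 1991.
Base term: 11 October 1991 + 20 years → 11 October 2011.
Product Clearance Extension: 2309 days claimed exceeds the 1668-day cap, so +1668 days → 5 May 2016.
Prosecution Delay Deduction: −36 days → 30 March 2016.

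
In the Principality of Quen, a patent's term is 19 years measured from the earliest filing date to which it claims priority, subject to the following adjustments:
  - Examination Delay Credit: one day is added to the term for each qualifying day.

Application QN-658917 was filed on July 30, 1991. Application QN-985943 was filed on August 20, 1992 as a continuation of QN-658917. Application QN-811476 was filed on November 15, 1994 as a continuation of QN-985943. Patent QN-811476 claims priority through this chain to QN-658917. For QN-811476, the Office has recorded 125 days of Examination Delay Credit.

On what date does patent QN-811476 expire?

Earliest priority filing: 30 July 1991.
Base term: 30 July 1991 + 19 years → 30 July 2010.
Examination Delay Credit: +125 days → 2 December 2010.

2010-12-02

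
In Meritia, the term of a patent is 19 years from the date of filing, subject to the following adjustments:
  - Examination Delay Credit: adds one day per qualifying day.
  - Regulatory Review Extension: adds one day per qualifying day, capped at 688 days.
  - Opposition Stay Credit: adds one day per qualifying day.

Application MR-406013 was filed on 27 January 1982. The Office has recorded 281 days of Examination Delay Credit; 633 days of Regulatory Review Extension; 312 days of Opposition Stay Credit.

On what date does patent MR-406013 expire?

Base term: filing date + 19 years → 27 January 2001.
Examination Delay Credit: +281 days → 4 November 2001.
Regulatory Review Extension: 633 days (within the 688-day cap) → +633 days → 30 July 2003.
Opposition Stay Credit: +312 days → 6 June 2004.

2004-06-06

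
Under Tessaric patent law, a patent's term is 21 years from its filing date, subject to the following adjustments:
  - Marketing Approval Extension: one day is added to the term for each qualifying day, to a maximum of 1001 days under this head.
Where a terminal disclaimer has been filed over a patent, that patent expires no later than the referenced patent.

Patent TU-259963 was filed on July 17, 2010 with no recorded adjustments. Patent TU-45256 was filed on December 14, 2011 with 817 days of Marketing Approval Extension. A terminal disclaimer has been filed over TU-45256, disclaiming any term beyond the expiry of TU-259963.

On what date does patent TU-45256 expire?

July 17, 2031

Natural term of TU-45256:
  Base: filing + 21 years → 14 December 2032.
  Marketing Approval Extension: 817 days (within the 1001-day cap) → +817 days → 11 March 2035.
Expiry of referenced patent TU-259963:
  Base: filing + 21 years → 17 July 2031.
Terminal disclaimer: TU-45256 expires on the earlier of 11 March 2035 and 17 July 2031.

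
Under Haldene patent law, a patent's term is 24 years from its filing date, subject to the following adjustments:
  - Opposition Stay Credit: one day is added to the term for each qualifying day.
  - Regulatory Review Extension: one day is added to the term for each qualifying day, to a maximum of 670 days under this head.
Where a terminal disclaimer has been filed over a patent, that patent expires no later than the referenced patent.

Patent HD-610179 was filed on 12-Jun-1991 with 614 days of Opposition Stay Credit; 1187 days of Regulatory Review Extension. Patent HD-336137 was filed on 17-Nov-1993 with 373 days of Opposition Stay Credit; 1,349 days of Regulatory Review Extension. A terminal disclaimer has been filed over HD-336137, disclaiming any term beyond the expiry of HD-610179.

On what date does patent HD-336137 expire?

Natural term of HD-336137:
  Base: filing + 24 years → 17 November 2017.
  Opposition Stay Credit: +373 days → 25 November 2018.
  Regulatory Review Extension: 1349 days claimed exceeds the 670-day cap, so +670 days → 25 September 2020.
Expiry of referenced patent HD-610179:
  Base: filing + 24 years → 12 June 2015.
  Opposition Stay Credit: +614 days → 15 February 2017.
  Regulatory Review Extension: 1187 days claimed exceeds the 670-day cap, so +670 days → 17 December 2018.
Terminal disclaimer: HD-336137 expires on the earlier of 25 September 2020 and 17 December 2018.

December 17, 2018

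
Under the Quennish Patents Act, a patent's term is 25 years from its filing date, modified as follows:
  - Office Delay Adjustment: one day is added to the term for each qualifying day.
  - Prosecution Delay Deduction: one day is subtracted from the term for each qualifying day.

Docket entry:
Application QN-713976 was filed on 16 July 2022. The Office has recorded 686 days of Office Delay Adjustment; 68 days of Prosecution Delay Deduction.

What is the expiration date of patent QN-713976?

Base term: filing date + 25 years → 16 July 2047.
Office Delay Adjustment: +686 days → 1 June 2049.
Prosecution Delay Deduction: −68 days → 25 March 2049.

March 25, 2049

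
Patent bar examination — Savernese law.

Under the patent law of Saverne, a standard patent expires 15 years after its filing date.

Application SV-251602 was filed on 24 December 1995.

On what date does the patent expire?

2010-12-24

Filing date + 15 years → 24 December 2010.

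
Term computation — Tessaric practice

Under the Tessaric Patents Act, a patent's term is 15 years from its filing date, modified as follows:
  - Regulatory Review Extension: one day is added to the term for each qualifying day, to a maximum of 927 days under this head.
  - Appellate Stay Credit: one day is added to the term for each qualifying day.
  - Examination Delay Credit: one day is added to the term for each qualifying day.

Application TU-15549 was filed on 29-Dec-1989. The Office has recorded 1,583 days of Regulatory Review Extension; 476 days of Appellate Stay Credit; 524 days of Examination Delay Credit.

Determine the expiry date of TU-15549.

Base term: filing date + 15 years → 29 December 2004.
Regulatory Review Extension: 1583 days claimed exceeds the 927-day cap, so +927 days → 14 July 2007.
Appellate Stay Credit: +476 days → 1 November 2008.
Examination Delay Credit: +524 days → 9 April 2010.

2010-04-09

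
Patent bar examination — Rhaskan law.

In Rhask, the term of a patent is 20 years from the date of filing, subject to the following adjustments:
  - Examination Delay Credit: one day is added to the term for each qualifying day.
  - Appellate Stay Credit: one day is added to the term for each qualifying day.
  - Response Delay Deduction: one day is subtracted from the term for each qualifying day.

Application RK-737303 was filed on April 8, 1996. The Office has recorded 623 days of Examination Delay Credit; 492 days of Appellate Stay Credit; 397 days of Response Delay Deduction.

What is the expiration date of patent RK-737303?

Base term: filing date + 20 years → 8 April 2016.
Examination Delay Credit: +623 days → 22 December 2017.
Appellate Stay Credit: +492 days → 28 April 2019.
Response Delay Deduction: −397 days → 27 March 2018.

March 27, 2018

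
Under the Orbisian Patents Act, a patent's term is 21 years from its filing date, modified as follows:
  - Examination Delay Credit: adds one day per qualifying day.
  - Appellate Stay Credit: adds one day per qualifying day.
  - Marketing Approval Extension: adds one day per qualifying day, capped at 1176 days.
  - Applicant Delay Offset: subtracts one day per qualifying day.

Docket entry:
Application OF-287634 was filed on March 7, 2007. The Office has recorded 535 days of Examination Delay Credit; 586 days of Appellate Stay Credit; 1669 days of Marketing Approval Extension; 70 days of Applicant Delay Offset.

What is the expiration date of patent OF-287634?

Base term: filing date + 21 years → 7 March 2028.
Examination Delay Credit: +535 days → 24 August 2029.
Appellate Stay Credit: +586 days → 2 April 2031.
Marketing Approval Extension: 1669 days claimed exceeds the 1176-day cap, so +1176 days → 21 June 2034.
Applicant Delay Offset: −70 days → 12 April 2034.

2034-04-12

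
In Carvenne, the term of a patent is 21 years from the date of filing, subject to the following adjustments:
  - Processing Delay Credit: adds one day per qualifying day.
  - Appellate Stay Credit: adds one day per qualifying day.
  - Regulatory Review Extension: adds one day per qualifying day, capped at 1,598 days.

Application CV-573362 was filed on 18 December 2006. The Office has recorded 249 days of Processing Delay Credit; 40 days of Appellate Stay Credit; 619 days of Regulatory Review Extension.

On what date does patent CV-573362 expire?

June 13, 2030

Base term: filing date + 21 years → 18 December 2027.
Processing Delay Credit: +249 days → 23 August 2028.
Appellate Stay Credit: +40 days → 2 October 2028.
Regulatory Review Extension: 619 days (within the 1598-day cap) → +619 days → 13 June 2030.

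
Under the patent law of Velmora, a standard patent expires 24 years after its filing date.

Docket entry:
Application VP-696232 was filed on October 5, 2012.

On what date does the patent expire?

Filing date + 24 years → 5 October 2036.

2036-10-05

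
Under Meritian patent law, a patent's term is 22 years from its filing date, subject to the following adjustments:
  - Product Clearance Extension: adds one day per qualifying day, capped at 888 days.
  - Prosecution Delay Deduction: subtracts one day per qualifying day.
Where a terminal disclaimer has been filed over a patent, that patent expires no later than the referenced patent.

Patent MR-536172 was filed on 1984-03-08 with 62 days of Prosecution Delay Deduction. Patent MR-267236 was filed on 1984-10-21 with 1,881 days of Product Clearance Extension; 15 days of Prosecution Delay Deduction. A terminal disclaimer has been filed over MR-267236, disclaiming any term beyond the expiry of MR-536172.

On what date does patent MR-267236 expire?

Natural term of MR-267236:
  Base: filing + 22 years → 21 October 2006.
  Product Clearance Extension: 1881 days claimed exceeds the 888-day cap, so +888 days → 27 March 2009.
  Prosecution Delay Deduction: −15 days → 12 March 2009.
Expiry of referenced patent MR-536172:
  Base: filing + 22 years → 8 March 2006.
  Prosecution Delay Deduction: −62 days → 5 January 2006.
Terminal disclaimer: MR-267236 expires on the earlier of 12 March 2009 and 5 January 2006.

January 5, 2006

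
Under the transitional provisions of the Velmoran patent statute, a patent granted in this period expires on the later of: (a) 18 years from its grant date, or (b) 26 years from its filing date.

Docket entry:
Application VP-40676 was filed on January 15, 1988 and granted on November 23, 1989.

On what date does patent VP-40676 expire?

2014-01-15

(a) grant + 18 years → 23 November 2007.
(b) filing + 26 years → 15 January 2014.
Later of the two: 15 January 2014.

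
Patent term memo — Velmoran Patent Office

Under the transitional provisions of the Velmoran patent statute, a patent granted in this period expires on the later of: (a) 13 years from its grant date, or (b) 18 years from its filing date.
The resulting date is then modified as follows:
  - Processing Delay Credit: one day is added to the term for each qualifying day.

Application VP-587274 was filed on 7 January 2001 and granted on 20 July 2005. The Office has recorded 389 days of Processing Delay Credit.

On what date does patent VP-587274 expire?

(a) grant + 13 years → 20 July 2018.
(b) filing + 18 years → 7 January 2019.
Later of the two: 7 January 2019.
Processing Delay Credit: +389 days → 31 January 2020.

2020-01-31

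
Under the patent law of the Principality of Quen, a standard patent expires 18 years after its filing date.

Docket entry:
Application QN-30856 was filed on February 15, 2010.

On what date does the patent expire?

Filing date + 18 years → 15 February 2028.

2028-02-15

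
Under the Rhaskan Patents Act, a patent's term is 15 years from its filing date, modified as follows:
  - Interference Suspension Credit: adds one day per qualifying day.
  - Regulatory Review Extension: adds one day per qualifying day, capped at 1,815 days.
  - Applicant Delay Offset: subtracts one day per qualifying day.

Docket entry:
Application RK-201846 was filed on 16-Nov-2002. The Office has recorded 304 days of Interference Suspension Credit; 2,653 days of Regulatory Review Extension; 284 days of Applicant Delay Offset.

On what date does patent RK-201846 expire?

Base term: filing date + 15 years → 16 November 2017.
Interference Suspension Credit: +304 days → 16 September 2018.
Regulatory Review Extension: 2653 days claimed exceeds the 1815-day cap, so +1815 days → 5 September 2023.
Applicant Delay Offset: −284 days → 25 November 2022.

November 25, 2022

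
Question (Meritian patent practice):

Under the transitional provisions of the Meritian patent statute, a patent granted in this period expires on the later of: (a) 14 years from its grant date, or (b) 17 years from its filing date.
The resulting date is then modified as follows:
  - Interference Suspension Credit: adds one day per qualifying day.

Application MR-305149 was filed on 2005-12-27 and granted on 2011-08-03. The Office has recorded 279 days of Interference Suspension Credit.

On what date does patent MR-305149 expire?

2026-05-09

(a) grant + 14 years → 3 August 2025.
(b) filing + 17 years → 27 December 2022.
Later of the two: 3 August 2025.
Interference Suspension Credit: +279 days → 9 May 2026.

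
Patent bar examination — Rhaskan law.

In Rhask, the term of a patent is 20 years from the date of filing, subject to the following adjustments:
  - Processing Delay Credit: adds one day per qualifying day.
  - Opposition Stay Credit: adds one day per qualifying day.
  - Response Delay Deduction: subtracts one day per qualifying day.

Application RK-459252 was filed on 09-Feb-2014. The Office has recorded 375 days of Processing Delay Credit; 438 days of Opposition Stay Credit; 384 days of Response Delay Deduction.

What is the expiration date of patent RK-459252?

2035-04-14

Base term: filing date + 20 years → 9 February 2034.
Processing Delay Credit: +375 days → 19 February 2035.
Opposition Stay Credit: +438 days → 2 May 2036.
Response Delay Deduction: −384 days → 14 April 2035.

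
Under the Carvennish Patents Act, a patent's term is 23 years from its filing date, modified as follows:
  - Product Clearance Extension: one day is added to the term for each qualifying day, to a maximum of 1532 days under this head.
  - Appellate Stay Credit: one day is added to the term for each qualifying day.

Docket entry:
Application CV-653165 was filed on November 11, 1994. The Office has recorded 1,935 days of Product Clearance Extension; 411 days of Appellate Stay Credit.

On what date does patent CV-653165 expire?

2023-03-08

Base term: filing date + 23 years → 11 November 2017.
Product Clearance Extension: 1935 days claimed exceeds the 1532-day cap, so +1532 days → 21 January 2022.
Appellate Stay Credit: +411 days → 8 March 2023.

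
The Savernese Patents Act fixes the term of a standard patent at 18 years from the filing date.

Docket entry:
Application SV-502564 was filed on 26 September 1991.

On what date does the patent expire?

Filing date + 18 years → 26 September 2009.

2009-09-26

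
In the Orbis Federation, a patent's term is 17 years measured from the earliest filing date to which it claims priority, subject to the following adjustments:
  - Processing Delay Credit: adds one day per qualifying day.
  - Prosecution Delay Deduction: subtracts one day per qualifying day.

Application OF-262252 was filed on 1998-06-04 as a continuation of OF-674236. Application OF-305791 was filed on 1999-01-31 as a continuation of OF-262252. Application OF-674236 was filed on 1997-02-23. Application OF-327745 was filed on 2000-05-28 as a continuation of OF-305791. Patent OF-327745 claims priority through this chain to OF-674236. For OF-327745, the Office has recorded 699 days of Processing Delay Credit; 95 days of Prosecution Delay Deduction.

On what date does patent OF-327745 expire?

Earliest priority filing: 23 February 1997.
Base term: 23 February 1997 + 17 years → 23 February 2014.
Processing Delay Credit: +699 days → 23 January 2016.
Prosecution Delay Deduction: −95 days → 20 October 2015.

2015-10-20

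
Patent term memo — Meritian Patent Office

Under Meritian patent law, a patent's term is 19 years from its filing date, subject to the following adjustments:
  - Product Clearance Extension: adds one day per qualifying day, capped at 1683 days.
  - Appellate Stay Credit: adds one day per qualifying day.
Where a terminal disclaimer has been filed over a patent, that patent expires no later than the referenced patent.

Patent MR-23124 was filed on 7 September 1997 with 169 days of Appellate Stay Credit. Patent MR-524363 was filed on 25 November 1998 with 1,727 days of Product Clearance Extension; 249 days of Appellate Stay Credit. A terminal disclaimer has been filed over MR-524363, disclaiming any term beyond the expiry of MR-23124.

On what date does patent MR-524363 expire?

Natural term of MR-524363:
  Base: filing + 19 years → 25 November 2017.
  Product Clearance Extension: 1727 days claimed exceeds the 1683-day cap, so +1683 days → 5 July 2022.
  Appellate Stay Credit: +249 days → 11 March 2023.
Expiry of referenced patent MR-23124:
  Base: filing + 19 years → 7 September 2016.
  Appellate Stay Credit: +169 days → 23 February 2017.
Terminal disclaimer: MR-524363 expires on the earlier of 11 March 2023 and 23 February 2017.

2017-02-23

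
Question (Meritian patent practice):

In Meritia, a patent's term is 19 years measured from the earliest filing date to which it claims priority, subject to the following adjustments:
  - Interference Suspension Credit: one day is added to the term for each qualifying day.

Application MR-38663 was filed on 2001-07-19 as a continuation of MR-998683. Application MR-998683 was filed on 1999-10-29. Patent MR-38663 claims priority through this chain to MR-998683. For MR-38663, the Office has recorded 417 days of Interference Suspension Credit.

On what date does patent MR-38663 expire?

2019-12-20

Earliest priority filing: 29 October 1999.
Base term: 29 October 1999 + 19 years → 29 October 2018.
Interference Suspension Credit: +417 days → 20 December 2019.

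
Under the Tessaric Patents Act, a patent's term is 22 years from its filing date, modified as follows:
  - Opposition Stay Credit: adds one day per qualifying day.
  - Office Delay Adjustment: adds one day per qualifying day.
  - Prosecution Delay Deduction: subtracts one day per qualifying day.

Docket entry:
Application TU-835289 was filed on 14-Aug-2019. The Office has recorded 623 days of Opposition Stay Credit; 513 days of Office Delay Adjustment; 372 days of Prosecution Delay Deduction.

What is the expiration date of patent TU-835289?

2043-09-17

Base term: filing date + 22 years → 14 August 2041.
Opposition Stay Credit: +623 days → 29 April 2043.
Office Delay Adjustment: +513 days → 23 September 2044.
Prosecution Delay Deduction: −372 days → 17 September 2043.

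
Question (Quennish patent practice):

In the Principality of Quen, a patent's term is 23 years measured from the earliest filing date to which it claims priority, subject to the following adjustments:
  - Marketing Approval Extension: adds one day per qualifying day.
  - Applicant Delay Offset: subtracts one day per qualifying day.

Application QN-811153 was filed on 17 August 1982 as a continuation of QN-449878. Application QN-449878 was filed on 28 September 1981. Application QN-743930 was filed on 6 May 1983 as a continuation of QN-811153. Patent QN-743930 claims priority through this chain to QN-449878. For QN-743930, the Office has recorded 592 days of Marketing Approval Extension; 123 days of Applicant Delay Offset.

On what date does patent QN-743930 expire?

Earliest priority filing: 28 September 1981.
Base term: 28 September 1981 + 23 years → 28 September 2004.
Marketing Approval Extension: +592 days → 13 May 2006.
Applicant Delay Offset: −123 days → 10 January 2006.

January 10, 2006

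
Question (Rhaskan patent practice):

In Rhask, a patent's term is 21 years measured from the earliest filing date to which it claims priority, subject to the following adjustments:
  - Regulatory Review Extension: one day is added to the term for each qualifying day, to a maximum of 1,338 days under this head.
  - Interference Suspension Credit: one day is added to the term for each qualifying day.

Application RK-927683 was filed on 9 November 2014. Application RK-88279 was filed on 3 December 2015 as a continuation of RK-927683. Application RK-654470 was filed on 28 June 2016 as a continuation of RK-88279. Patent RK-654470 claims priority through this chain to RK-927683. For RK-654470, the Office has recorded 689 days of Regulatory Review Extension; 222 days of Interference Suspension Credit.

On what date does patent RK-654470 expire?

2038-05-08

Earliest priority filing: 9 November 2014.
Base term: 9 November 2014 + 21 years → 9 November 2035.
Regulatory Review Extension: 689 days (within the 1338-day cap) → +689 days → 28 September 2037.
Interference Suspension Credit: +222 days → 8 May 2038.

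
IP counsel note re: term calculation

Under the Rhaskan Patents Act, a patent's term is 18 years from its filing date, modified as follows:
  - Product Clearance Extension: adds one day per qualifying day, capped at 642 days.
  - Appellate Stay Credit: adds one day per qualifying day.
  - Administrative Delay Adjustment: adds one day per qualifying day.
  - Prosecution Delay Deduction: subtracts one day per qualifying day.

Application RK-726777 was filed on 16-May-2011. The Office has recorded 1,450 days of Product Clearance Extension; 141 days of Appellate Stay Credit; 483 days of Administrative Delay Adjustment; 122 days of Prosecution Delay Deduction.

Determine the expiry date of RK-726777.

Base term: filing date + 18 years → 16 May 2029.
Product Clearance Extension: 1450 days claimed exceeds the 642-day cap, so +642 days → 17 February 2031.
Appellate Stay Credit: +141 days → 8 July 2031.
Administrative Delay Adjustment: +483 days → 2 November 2032.
Prosecution Delay Deduction: −122 days → 3 July 2032.

2032-07-03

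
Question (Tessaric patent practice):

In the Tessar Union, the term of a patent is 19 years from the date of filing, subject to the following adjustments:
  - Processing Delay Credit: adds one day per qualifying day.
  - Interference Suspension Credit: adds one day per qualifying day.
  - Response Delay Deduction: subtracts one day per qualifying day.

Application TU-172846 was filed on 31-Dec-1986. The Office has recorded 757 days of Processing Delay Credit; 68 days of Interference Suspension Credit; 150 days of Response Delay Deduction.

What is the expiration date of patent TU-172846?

2007-11-06

Base term: filing date + 19 years → 31 December 2005.
Processing Delay Credit: +757 days → 27 January 2008.
Interference Suspension Credit: +68 days → 4 April 2008.
Response Delay Deduction: −150 days → 6 November 2007.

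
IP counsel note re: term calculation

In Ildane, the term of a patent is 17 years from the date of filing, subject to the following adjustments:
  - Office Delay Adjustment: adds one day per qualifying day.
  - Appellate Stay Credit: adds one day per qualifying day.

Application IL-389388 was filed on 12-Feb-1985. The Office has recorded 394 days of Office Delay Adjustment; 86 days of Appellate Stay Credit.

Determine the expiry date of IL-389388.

Base term: filing date + 17 years → 12 February 2002.
Office Delay Adjustment: +394 days → 13 March 2003.
Appellate Stay Credit: +86 days → 7 June 2003.

June 7, 2003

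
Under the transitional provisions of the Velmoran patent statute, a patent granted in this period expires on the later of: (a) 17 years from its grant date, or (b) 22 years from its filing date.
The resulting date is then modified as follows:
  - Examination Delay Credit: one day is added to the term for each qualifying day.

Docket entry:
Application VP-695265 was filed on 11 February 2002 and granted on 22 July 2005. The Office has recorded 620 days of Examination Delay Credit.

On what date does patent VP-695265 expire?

(a) grant + 17 years → 22 July 2022.
(b) filing + 22 years → 11 February 2024.
Later of the two: 11 February 2024.
Examination Delay Credit: +620 days → 23 October 2025.

2025-10-23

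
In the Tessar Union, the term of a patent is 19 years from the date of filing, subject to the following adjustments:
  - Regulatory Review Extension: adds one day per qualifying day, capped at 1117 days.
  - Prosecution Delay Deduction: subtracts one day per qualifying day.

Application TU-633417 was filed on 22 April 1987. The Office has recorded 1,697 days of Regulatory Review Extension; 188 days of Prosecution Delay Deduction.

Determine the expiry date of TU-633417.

Base term: filing date + 19 years → 22 April 2006.
Regulatory Review Extension: 1697 days claimed exceeds the 1117-day cap, so +1117 days → 13 May 2009.
Prosecution Delay Deduction: −188 days → 6 November 2008.

November 6, 2008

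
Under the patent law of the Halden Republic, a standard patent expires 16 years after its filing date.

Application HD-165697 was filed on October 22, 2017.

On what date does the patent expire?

October 22, 2033

Filing date + 16 years → 22 October 2033.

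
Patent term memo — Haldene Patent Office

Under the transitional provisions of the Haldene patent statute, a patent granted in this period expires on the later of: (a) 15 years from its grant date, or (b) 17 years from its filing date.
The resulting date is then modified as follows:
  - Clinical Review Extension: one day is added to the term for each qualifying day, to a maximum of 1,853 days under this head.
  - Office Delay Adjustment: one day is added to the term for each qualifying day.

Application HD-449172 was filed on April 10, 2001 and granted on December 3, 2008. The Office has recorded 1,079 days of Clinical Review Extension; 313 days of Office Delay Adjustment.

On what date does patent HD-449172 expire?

September 25, 2027

(a) grant + 15 years → 3 December 2023.
(b) filing + 17 years → 10 April 2018.
Later of the two: 3 December 2023.
Clinical Review Extension: 1079 days (within the 1853-day cap) → +1079 days → 16 November 2026.
Office Delay Adjustment: +313 days → 25 September 2027.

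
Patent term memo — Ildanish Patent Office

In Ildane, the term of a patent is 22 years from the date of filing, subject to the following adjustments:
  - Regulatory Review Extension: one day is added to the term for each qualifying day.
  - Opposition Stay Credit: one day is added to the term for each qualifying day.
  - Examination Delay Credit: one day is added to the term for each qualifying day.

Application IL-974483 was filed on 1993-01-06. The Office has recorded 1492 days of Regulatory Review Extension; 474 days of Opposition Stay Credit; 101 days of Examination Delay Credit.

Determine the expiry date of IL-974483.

2020-09-03

Base term: filing date + 22 years → 6 January 2015.
Regulatory Review Extension: +1492 days → 6 February 2019.
Opposition Stay Credit: +474 days → 25 May 2020.
Examination Delay Credit: +101 days → 3 September 2020.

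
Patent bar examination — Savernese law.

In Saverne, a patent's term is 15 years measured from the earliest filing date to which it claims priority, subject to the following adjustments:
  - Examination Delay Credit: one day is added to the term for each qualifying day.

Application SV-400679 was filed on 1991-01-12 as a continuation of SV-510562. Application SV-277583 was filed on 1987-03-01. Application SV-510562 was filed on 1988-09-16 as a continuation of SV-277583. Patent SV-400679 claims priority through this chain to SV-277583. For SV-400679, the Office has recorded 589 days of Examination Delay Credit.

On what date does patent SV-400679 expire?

2003-10-11

Earliest priority filing: 1 March 1987.
Base term: 1 March 1987 + 15 years → 1 March 2002.
Examination Delay Credit: +589 days → 11 October 2003.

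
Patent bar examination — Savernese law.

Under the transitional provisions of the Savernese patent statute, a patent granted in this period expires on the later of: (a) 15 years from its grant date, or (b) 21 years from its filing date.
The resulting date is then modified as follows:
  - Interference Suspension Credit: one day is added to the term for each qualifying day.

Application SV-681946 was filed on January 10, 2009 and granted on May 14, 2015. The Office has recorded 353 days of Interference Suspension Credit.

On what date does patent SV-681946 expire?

(a) grant + 15 years → 14 May 2030.
(b) filing + 21 years → 10 January 2030.
Later of the two: 14 May 2030.
Interference Suspension Credit: +353 days → 2 May 2031.

May 2, 2031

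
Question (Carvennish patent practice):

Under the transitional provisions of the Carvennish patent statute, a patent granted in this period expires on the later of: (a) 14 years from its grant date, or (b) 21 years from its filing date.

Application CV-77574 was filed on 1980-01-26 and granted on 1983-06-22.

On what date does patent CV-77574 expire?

2001-01-26

(a) grant + 14 years → 22 June 1997.
(b) filing + 21 years → 26 January 2001.
Later of the two: 26 January 2001.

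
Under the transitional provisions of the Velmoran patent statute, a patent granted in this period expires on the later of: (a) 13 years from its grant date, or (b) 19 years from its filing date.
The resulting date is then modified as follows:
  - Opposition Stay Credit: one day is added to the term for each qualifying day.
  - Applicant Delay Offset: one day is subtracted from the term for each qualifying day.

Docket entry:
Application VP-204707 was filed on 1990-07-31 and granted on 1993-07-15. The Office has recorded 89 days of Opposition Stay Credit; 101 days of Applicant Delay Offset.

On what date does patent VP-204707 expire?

(a) grant + 13 years → 15 July 2006.
(b) filing + 19 years → 31 July 2009.
Later of the two: 31 July 2009.
Opposition Stay Credit: +89 days → 28 October 2009.
Applicant Delay Offset: −101 days → 19 July 2009.

2009-07-19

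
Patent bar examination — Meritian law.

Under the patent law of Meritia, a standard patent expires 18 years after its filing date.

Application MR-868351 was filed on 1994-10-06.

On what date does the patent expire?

2012-10-06

Filing date + 18 years → 6 October 2012.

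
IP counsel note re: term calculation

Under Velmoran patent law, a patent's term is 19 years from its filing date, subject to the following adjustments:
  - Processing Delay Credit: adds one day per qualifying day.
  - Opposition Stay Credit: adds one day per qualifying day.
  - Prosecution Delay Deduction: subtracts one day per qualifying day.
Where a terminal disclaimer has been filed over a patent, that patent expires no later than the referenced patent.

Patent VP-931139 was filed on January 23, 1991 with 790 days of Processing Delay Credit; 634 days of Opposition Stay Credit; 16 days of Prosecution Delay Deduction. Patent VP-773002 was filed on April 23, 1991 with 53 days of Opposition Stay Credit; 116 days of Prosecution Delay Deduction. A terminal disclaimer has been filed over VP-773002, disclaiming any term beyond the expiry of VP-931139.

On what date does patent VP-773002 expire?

February 19, 2010

Natural term of VP-773002:
  Base: filing + 19 years → 23 April 2010.
  Opposition Stay Credit: +53 days → 15 June 2010.
  Prosecution Delay Deduction: −116 days → 19 February 2010.
Expiry of referenced patent VP-931139:
  Base: filing + 19 years → 23 January 2010.
  Processing Delay Credit: +790 days → 23 March 2012.
  Opposition Stay Credit: +634 days → 17 December 2013.
  Prosecution Delay Deduction: −16 days → 1 December 2013.
Terminal disclaimer: VP-773002 expires on the earlier of 19 February 2010 and 1 December 2013.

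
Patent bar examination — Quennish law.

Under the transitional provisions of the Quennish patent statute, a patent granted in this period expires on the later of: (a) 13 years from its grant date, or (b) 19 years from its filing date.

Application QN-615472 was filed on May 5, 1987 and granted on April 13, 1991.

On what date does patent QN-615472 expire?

(a) grant + 13 years → 13 April 2004.
(b) filing + 19 years → 5 May 2006.
Later of the two: 5 May 2006.

May 5, 2006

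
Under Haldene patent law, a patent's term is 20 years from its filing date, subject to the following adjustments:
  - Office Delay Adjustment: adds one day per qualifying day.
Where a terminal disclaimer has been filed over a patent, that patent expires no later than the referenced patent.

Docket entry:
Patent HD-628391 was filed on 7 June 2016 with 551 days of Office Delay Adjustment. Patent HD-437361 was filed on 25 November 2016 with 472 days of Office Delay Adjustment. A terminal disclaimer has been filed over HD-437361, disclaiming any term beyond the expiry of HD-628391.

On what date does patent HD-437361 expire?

December 10, 2037

Natural term of HD-437361:
  Base: filing + 20 years → 25 November 2036.
  Office Delay Adjustment: +472 days → 12 March 2038.
Expiry of referenced patent HD-628391:
  Base: filing + 20 years → 7 June 2036.
  Office Delay Adjustment: +551 days → 10 December 2037.
Terminal disclaimer: HD-437361 expires on the earlier of 12 March 2038 and 10 December 2037.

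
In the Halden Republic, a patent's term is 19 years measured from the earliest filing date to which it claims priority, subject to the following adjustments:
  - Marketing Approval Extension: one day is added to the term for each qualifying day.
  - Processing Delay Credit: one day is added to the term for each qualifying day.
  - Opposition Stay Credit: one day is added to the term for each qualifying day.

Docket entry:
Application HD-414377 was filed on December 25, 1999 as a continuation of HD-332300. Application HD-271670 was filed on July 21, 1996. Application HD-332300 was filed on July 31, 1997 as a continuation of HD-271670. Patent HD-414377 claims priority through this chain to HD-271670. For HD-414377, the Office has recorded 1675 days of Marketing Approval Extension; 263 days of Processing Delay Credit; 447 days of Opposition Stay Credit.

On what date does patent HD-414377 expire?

Earliest priority filing: 21 July 1996.
Base term: 21 July 1996 + 19 years → 21 July 2015.
Marketing Approval Extension: +1675 days → 20 February 2020.
Processing Delay Credit: +263 days → 9 November 2020.
Opposition Stay Credit: +447 days → 30 January 2022.

2022-01-30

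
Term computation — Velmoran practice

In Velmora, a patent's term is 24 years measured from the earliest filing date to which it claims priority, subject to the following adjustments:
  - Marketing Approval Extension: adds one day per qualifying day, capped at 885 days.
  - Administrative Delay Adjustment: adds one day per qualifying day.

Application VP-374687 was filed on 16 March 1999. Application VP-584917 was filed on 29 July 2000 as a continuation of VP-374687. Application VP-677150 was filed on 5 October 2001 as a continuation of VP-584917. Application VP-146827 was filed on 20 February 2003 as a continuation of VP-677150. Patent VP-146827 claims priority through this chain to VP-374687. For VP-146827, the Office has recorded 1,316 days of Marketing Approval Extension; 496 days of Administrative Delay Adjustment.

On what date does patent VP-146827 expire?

2026-12-26

Earliest priority filing: 16 March 1999.
Base term: 16 March 1999 + 24 years → 16 March 2023.
Marketing Approval Extension: 1316 days claimed exceeds the 885-day cap, so +885 days → 17 August 2025.
Administrative Delay Adjustment: +496 days → 26 December 2026.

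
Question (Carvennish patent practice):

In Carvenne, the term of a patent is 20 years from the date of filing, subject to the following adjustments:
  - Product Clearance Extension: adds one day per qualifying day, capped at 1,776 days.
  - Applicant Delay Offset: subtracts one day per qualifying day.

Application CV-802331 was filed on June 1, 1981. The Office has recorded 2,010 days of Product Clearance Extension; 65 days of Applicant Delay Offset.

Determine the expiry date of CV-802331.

Base term: filing date + 20 years → 1 June 2001.
Product Clearance Extension: 2010 days claimed exceeds the 1776-day cap, so +1776 days → 12 April 2006.
Applicant Delay Offset: −65 days → 6 February 2006.

February 6, 2006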